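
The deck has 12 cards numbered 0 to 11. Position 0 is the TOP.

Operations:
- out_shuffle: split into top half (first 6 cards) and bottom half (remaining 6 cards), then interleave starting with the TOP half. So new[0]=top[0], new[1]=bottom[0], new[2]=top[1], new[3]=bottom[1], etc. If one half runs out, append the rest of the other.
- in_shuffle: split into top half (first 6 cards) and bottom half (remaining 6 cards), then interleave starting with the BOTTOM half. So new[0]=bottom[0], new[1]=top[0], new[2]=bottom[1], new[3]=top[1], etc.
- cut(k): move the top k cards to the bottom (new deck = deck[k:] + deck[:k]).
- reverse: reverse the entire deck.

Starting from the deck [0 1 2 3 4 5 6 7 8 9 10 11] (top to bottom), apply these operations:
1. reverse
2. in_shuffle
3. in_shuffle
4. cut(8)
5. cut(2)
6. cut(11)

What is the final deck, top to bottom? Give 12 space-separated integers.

Answer: 3 6 9 2 5 8 11 1 4 7 10 0

Derivation:
After op 1 (reverse): [11 10 9 8 7 6 5 4 3 2 1 0]
After op 2 (in_shuffle): [5 11 4 10 3 9 2 8 1 7 0 6]
After op 3 (in_shuffle): [2 5 8 11 1 4 7 10 0 3 6 9]
After op 4 (cut(8)): [0 3 6 9 2 5 8 11 1 4 7 10]
After op 5 (cut(2)): [6 9 2 5 8 11 1 4 7 10 0 3]
After op 6 (cut(11)): [3 6 9 2 5 8 11 1 4 7 10 0]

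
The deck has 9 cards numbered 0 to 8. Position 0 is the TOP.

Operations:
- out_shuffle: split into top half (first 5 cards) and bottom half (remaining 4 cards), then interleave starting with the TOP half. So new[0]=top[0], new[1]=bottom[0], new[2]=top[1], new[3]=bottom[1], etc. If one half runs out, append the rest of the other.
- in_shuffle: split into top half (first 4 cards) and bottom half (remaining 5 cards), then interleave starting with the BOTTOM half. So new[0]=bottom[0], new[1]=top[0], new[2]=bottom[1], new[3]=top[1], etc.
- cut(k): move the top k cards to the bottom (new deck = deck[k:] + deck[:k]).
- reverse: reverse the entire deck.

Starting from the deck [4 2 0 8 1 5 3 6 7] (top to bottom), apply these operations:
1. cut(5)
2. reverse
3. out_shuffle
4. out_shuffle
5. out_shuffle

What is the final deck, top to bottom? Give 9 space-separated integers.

Answer: 1 5 3 6 7 4 2 0 8

Derivation:
After op 1 (cut(5)): [5 3 6 7 4 2 0 8 1]
After op 2 (reverse): [1 8 0 2 4 7 6 3 5]
After op 3 (out_shuffle): [1 7 8 6 0 3 2 5 4]
After op 4 (out_shuffle): [1 3 7 2 8 5 6 4 0]
After op 5 (out_shuffle): [1 5 3 6 7 4 2 0 8]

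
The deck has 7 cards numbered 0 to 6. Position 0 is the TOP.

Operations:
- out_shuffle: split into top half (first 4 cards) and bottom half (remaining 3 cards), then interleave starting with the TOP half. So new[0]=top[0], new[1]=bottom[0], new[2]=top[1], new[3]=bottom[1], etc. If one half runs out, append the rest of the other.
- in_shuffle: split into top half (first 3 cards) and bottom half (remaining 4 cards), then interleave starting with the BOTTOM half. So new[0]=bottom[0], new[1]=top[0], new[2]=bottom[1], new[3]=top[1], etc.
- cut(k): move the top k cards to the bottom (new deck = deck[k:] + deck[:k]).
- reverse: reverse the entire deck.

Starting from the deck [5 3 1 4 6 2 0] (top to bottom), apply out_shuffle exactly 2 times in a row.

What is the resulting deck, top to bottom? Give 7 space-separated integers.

Answer: 5 1 6 0 3 4 2

Derivation:
After op 1 (out_shuffle): [5 6 3 2 1 0 4]
After op 2 (out_shuffle): [5 1 6 0 3 4 2]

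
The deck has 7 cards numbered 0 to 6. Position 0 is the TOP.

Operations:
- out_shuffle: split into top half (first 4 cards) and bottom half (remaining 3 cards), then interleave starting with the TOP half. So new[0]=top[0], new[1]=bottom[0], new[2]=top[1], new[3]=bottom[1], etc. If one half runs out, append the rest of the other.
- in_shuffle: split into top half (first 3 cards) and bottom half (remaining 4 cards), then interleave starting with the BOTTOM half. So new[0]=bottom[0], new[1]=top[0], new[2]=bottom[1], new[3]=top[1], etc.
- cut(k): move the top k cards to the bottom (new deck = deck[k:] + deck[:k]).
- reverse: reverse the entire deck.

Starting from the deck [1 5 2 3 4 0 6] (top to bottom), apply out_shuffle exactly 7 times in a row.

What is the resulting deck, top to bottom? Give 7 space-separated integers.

Answer: 1 4 5 0 2 6 3

Derivation:
After op 1 (out_shuffle): [1 4 5 0 2 6 3]
After op 2 (out_shuffle): [1 2 4 6 5 3 0]
After op 3 (out_shuffle): [1 5 2 3 4 0 6]
After op 4 (out_shuffle): [1 4 5 0 2 6 3]
After op 5 (out_shuffle): [1 2 4 6 5 3 0]
After op 6 (out_shuffle): [1 5 2 3 4 0 6]
After op 7 (out_shuffle): [1 4 5 0 2 6 3]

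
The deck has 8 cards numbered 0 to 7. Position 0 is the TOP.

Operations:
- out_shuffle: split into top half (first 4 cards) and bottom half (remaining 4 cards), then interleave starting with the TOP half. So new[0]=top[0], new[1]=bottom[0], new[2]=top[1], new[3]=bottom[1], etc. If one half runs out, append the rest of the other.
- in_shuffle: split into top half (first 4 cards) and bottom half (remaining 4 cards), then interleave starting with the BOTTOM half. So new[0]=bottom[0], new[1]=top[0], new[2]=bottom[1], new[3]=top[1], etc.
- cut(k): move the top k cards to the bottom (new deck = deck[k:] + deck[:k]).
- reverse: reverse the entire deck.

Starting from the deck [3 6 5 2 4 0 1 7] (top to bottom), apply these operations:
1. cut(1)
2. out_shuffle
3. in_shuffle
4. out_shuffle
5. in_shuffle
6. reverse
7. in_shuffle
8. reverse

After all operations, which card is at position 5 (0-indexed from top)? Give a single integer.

After op 1 (cut(1)): [6 5 2 4 0 1 7 3]
After op 2 (out_shuffle): [6 0 5 1 2 7 4 3]
After op 3 (in_shuffle): [2 6 7 0 4 5 3 1]
After op 4 (out_shuffle): [2 4 6 5 7 3 0 1]
After op 5 (in_shuffle): [7 2 3 4 0 6 1 5]
After op 6 (reverse): [5 1 6 0 4 3 2 7]
After op 7 (in_shuffle): [4 5 3 1 2 6 7 0]
After op 8 (reverse): [0 7 6 2 1 3 5 4]
Position 5: card 3.

Answer: 3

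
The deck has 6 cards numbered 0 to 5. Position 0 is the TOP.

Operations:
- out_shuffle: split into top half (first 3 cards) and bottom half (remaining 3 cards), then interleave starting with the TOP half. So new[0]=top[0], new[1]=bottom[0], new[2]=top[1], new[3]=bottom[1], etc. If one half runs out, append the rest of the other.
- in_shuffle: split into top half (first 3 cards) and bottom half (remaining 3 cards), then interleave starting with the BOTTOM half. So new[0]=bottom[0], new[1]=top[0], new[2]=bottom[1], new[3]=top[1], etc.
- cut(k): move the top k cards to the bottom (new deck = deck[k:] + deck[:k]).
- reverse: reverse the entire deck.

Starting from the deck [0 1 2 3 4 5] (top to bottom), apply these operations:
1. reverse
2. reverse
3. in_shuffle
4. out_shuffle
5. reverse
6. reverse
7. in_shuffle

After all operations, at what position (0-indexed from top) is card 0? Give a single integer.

Answer: 5

Derivation:
After op 1 (reverse): [5 4 3 2 1 0]
After op 2 (reverse): [0 1 2 3 4 5]
After op 3 (in_shuffle): [3 0 4 1 5 2]
After op 4 (out_shuffle): [3 1 0 5 4 2]
After op 5 (reverse): [2 4 5 0 1 3]
After op 6 (reverse): [3 1 0 5 4 2]
After op 7 (in_shuffle): [5 3 4 1 2 0]
Card 0 is at position 5.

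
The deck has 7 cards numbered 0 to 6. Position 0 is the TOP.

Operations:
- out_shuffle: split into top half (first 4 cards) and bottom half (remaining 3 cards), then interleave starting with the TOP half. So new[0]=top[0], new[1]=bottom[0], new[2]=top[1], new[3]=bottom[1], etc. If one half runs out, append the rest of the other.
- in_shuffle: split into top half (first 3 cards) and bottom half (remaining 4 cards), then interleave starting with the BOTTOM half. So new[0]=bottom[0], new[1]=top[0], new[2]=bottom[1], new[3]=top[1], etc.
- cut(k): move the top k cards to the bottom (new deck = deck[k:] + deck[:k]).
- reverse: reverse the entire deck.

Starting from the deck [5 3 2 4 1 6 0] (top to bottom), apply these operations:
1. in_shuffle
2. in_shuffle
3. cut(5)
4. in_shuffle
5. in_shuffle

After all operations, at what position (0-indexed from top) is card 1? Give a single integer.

After op 1 (in_shuffle): [4 5 1 3 6 2 0]
After op 2 (in_shuffle): [3 4 6 5 2 1 0]
After op 3 (cut(5)): [1 0 3 4 6 5 2]
After op 4 (in_shuffle): [4 1 6 0 5 3 2]
After op 5 (in_shuffle): [0 4 5 1 3 6 2]
Card 1 is at position 3.

Answer: 3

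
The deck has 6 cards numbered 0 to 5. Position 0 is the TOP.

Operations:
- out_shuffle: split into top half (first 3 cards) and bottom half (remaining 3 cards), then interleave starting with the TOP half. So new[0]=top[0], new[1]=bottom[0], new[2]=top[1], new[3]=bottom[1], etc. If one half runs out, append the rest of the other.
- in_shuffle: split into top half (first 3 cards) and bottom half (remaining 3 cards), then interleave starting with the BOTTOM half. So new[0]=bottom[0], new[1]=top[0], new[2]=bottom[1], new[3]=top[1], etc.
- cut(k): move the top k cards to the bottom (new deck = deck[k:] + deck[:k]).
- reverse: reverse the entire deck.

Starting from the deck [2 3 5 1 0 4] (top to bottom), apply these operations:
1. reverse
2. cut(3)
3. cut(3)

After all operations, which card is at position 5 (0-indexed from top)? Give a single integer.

After op 1 (reverse): [4 0 1 5 3 2]
After op 2 (cut(3)): [5 3 2 4 0 1]
After op 3 (cut(3)): [4 0 1 5 3 2]
Position 5: card 2.

Answer: 2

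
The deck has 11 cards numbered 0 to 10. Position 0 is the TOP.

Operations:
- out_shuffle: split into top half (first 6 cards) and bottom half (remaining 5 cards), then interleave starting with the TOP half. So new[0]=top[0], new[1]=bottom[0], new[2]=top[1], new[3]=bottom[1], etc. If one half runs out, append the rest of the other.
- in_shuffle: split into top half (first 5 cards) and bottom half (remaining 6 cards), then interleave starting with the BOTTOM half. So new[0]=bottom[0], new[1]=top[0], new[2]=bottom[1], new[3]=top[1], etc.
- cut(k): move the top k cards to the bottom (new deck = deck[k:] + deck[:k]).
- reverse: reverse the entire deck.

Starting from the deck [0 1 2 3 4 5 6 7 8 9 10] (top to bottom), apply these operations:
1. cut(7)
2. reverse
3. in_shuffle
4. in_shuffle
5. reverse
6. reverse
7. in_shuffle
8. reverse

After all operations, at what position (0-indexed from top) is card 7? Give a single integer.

After op 1 (cut(7)): [7 8 9 10 0 1 2 3 4 5 6]
After op 2 (reverse): [6 5 4 3 2 1 0 10 9 8 7]
After op 3 (in_shuffle): [1 6 0 5 10 4 9 3 8 2 7]
After op 4 (in_shuffle): [4 1 9 6 3 0 8 5 2 10 7]
After op 5 (reverse): [7 10 2 5 8 0 3 6 9 1 4]
After op 6 (reverse): [4 1 9 6 3 0 8 5 2 10 7]
After op 7 (in_shuffle): [0 4 8 1 5 9 2 6 10 3 7]
After op 8 (reverse): [7 3 10 6 2 9 5 1 8 4 0]
Card 7 is at position 0.

Answer: 0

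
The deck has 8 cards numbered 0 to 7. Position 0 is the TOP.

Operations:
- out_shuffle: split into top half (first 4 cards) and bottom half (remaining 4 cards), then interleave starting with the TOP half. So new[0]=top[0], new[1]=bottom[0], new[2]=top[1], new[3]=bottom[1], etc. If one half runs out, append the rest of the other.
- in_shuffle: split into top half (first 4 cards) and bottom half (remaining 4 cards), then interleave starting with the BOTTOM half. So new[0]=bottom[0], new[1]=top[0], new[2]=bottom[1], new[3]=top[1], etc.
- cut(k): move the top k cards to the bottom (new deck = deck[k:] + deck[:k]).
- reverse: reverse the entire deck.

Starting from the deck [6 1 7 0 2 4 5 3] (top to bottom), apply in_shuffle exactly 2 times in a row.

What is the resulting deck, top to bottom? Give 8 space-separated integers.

Answer: 5 2 7 6 3 4 0 1

Derivation:
After op 1 (in_shuffle): [2 6 4 1 5 7 3 0]
After op 2 (in_shuffle): [5 2 7 6 3 4 0 1]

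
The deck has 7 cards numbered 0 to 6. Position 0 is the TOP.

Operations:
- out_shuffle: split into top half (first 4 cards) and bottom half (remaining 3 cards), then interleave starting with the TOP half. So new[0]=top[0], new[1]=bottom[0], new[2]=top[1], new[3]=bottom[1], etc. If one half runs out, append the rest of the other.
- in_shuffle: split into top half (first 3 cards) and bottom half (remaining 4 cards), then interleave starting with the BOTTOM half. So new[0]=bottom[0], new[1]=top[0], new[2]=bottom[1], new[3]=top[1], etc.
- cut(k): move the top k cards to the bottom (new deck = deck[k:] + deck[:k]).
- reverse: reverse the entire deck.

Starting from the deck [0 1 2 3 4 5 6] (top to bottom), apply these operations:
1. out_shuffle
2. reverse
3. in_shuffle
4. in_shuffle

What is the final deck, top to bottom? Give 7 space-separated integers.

Answer: 6 5 4 3 2 1 0

Derivation:
After op 1 (out_shuffle): [0 4 1 5 2 6 3]
After op 2 (reverse): [3 6 2 5 1 4 0]
After op 3 (in_shuffle): [5 3 1 6 4 2 0]
After op 4 (in_shuffle): [6 5 4 3 2 1 0]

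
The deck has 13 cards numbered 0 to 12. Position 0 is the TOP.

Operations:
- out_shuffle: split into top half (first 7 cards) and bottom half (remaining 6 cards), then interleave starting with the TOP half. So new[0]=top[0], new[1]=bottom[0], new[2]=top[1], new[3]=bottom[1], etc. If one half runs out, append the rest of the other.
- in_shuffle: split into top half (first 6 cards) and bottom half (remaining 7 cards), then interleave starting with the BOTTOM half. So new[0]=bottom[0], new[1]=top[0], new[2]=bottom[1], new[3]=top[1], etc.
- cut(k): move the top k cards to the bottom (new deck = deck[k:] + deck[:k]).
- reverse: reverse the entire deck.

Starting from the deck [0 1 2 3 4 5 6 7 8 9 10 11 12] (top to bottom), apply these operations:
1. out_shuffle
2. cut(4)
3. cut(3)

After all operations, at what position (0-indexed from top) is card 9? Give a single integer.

Answer: 11

Derivation:
After op 1 (out_shuffle): [0 7 1 8 2 9 3 10 4 11 5 12 6]
After op 2 (cut(4)): [2 9 3 10 4 11 5 12 6 0 7 1 8]
After op 3 (cut(3)): [10 4 11 5 12 6 0 7 1 8 2 9 3]
Card 9 is at position 11.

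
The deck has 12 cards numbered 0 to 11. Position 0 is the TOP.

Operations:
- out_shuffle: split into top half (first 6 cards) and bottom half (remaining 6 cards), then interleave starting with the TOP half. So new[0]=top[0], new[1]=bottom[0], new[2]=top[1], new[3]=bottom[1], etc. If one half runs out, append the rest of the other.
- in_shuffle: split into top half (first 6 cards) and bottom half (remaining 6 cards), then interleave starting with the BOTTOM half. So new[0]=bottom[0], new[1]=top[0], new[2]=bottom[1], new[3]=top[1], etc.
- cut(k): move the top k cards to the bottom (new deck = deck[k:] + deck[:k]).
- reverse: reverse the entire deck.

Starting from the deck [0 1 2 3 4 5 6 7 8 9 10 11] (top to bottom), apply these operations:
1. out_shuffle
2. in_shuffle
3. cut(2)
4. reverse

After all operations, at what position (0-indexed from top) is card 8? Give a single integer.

Answer: 2

Derivation:
After op 1 (out_shuffle): [0 6 1 7 2 8 3 9 4 10 5 11]
After op 2 (in_shuffle): [3 0 9 6 4 1 10 7 5 2 11 8]
After op 3 (cut(2)): [9 6 4 1 10 7 5 2 11 8 3 0]
After op 4 (reverse): [0 3 8 11 2 5 7 10 1 4 6 9]
Card 8 is at position 2.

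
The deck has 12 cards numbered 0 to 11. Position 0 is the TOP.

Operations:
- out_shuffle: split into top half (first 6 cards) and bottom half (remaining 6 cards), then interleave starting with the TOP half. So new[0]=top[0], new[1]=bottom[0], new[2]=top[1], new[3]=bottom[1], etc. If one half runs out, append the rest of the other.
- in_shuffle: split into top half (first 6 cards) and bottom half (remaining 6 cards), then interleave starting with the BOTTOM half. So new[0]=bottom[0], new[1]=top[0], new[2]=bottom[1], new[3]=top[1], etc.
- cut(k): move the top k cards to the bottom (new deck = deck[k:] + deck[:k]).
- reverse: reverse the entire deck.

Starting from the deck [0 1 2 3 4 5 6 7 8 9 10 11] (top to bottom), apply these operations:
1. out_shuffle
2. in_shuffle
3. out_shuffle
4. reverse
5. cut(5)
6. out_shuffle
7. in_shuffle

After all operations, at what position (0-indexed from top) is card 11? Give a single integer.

After op 1 (out_shuffle): [0 6 1 7 2 8 3 9 4 10 5 11]
After op 2 (in_shuffle): [3 0 9 6 4 1 10 7 5 2 11 8]
After op 3 (out_shuffle): [3 10 0 7 9 5 6 2 4 11 1 8]
After op 4 (reverse): [8 1 11 4 2 6 5 9 7 0 10 3]
After op 5 (cut(5)): [6 5 9 7 0 10 3 8 1 11 4 2]
After op 6 (out_shuffle): [6 3 5 8 9 1 7 11 0 4 10 2]
After op 7 (in_shuffle): [7 6 11 3 0 5 4 8 10 9 2 1]
Card 11 is at position 2.

Answer: 2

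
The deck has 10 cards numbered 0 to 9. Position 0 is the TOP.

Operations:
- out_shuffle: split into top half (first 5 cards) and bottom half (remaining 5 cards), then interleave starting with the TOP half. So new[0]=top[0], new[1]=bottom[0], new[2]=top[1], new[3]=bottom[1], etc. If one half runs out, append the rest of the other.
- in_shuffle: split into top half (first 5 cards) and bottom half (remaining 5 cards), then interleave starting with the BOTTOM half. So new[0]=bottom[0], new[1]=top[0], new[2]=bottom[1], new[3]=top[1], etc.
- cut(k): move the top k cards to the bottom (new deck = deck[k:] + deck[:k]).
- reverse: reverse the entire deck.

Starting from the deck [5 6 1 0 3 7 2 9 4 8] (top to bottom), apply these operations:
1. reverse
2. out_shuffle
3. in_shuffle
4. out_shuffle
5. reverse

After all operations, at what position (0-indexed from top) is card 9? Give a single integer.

After op 1 (reverse): [8 4 9 2 7 3 0 1 6 5]
After op 2 (out_shuffle): [8 3 4 0 9 1 2 6 7 5]
After op 3 (in_shuffle): [1 8 2 3 6 4 7 0 5 9]
After op 4 (out_shuffle): [1 4 8 7 2 0 3 5 6 9]
After op 5 (reverse): [9 6 5 3 0 2 7 8 4 1]
Card 9 is at position 0.

Answer: 0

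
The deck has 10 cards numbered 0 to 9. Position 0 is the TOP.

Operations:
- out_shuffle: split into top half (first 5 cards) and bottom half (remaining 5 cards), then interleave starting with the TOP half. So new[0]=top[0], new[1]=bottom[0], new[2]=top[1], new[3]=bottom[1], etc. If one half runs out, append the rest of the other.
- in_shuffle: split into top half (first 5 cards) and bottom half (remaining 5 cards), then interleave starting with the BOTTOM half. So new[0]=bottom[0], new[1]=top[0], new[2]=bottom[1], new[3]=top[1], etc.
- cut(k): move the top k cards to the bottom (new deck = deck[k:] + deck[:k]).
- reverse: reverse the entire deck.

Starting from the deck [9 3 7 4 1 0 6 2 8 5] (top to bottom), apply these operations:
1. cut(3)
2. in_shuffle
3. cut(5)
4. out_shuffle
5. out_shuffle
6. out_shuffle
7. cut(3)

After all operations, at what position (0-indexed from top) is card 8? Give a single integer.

After op 1 (cut(3)): [4 1 0 6 2 8 5 9 3 7]
After op 2 (in_shuffle): [8 4 5 1 9 0 3 6 7 2]
After op 3 (cut(5)): [0 3 6 7 2 8 4 5 1 9]
After op 4 (out_shuffle): [0 8 3 4 6 5 7 1 2 9]
After op 5 (out_shuffle): [0 5 8 7 3 1 4 2 6 9]
After op 6 (out_shuffle): [0 1 5 4 8 2 7 6 3 9]
After op 7 (cut(3)): [4 8 2 7 6 3 9 0 1 5]
Card 8 is at position 1.

Answer: 1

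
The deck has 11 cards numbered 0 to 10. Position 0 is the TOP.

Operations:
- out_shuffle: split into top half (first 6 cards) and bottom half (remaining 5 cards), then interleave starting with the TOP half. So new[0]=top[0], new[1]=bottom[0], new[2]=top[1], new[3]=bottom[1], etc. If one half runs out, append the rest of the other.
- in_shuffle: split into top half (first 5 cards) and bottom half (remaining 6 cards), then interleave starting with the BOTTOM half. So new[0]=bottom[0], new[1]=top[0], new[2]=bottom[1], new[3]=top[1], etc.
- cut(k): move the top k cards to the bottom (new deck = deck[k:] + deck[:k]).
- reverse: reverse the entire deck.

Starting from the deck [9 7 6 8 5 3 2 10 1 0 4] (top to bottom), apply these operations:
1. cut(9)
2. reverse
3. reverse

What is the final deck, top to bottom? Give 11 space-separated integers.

Answer: 0 4 9 7 6 8 5 3 2 10 1

Derivation:
After op 1 (cut(9)): [0 4 9 7 6 8 5 3 2 10 1]
After op 2 (reverse): [1 10 2 3 5 8 6 7 9 4 0]
After op 3 (reverse): [0 4 9 7 6 8 5 3 2 10 1]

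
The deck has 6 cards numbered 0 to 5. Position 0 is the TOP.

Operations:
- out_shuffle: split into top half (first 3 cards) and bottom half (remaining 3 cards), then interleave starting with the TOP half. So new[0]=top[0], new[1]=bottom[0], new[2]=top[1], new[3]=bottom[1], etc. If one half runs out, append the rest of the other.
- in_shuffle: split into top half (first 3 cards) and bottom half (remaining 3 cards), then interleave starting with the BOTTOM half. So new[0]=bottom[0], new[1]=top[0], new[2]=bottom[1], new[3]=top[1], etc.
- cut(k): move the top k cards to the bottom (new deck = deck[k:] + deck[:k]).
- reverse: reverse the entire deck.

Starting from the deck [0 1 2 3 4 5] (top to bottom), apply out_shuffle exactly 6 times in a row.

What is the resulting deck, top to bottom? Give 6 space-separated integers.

Answer: 0 4 3 2 1 5

Derivation:
After op 1 (out_shuffle): [0 3 1 4 2 5]
After op 2 (out_shuffle): [0 4 3 2 1 5]
After op 3 (out_shuffle): [0 2 4 1 3 5]
After op 4 (out_shuffle): [0 1 2 3 4 5]
After op 5 (out_shuffle): [0 3 1 4 2 5]
After op 6 (out_shuffle): [0 4 3 2 1 5]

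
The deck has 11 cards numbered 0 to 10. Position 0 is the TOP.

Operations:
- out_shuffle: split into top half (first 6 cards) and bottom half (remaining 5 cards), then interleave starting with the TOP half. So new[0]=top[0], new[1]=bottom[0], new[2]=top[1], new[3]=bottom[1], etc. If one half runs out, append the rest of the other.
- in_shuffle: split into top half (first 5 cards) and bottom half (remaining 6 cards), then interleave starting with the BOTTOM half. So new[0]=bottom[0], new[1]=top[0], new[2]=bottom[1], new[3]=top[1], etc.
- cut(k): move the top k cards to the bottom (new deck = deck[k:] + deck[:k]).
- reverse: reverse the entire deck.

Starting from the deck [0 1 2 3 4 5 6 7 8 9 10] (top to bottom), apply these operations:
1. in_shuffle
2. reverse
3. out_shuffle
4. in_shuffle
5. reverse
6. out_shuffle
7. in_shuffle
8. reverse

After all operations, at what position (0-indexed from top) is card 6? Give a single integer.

After op 1 (in_shuffle): [5 0 6 1 7 2 8 3 9 4 10]
After op 2 (reverse): [10 4 9 3 8 2 7 1 6 0 5]
After op 3 (out_shuffle): [10 7 4 1 9 6 3 0 8 5 2]
After op 4 (in_shuffle): [6 10 3 7 0 4 8 1 5 9 2]
After op 5 (reverse): [2 9 5 1 8 4 0 7 3 10 6]
After op 6 (out_shuffle): [2 0 9 7 5 3 1 10 8 6 4]
After op 7 (in_shuffle): [3 2 1 0 10 9 8 7 6 5 4]
After op 8 (reverse): [4 5 6 7 8 9 10 0 1 2 3]
Card 6 is at position 2.

Answer: 2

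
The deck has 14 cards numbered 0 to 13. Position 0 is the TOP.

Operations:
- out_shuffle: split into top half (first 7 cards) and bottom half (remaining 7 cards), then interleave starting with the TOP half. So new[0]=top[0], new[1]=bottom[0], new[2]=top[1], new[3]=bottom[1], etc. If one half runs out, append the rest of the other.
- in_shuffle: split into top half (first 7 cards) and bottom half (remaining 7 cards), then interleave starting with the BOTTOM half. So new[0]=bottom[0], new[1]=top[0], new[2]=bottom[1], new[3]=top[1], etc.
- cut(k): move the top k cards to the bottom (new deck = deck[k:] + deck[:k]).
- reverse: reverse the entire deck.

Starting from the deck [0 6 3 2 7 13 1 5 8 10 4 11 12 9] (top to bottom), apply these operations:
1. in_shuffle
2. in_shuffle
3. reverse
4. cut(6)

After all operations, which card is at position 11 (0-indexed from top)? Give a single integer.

Answer: 9

Derivation:
After op 1 (in_shuffle): [5 0 8 6 10 3 4 2 11 7 12 13 9 1]
After op 2 (in_shuffle): [2 5 11 0 7 8 12 6 13 10 9 3 1 4]
After op 3 (reverse): [4 1 3 9 10 13 6 12 8 7 0 11 5 2]
After op 4 (cut(6)): [6 12 8 7 0 11 5 2 4 1 3 9 10 13]
Position 11: card 9.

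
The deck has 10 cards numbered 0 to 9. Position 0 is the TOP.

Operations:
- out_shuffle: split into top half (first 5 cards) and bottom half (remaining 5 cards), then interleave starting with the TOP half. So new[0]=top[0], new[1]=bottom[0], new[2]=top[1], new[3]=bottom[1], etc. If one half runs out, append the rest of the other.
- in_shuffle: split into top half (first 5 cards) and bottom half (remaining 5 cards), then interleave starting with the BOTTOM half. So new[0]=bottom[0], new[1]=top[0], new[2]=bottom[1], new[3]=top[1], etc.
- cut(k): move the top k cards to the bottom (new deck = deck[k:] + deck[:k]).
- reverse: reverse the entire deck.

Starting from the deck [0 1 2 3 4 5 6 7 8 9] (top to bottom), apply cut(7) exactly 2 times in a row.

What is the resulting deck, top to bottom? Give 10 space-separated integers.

After op 1 (cut(7)): [7 8 9 0 1 2 3 4 5 6]
After op 2 (cut(7)): [4 5 6 7 8 9 0 1 2 3]

Answer: 4 5 6 7 8 9 0 1 2 3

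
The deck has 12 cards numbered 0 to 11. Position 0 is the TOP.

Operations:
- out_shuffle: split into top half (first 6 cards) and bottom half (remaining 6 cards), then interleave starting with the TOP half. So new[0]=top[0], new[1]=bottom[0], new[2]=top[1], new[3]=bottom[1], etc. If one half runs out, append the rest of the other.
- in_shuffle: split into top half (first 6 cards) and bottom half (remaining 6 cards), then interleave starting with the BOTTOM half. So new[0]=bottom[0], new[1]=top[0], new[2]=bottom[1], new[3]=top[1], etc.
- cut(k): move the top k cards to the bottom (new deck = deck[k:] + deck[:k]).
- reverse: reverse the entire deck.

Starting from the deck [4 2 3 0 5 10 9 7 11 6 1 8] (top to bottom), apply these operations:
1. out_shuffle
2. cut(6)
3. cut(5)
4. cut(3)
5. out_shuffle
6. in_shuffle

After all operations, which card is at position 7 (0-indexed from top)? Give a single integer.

Answer: 1

Derivation:
After op 1 (out_shuffle): [4 9 2 7 3 11 0 6 5 1 10 8]
After op 2 (cut(6)): [0 6 5 1 10 8 4 9 2 7 3 11]
After op 3 (cut(5)): [8 4 9 2 7 3 11 0 6 5 1 10]
After op 4 (cut(3)): [2 7 3 11 0 6 5 1 10 8 4 9]
After op 5 (out_shuffle): [2 5 7 1 3 10 11 8 0 4 6 9]
After op 6 (in_shuffle): [11 2 8 5 0 7 4 1 6 3 9 10]
Position 7: card 1.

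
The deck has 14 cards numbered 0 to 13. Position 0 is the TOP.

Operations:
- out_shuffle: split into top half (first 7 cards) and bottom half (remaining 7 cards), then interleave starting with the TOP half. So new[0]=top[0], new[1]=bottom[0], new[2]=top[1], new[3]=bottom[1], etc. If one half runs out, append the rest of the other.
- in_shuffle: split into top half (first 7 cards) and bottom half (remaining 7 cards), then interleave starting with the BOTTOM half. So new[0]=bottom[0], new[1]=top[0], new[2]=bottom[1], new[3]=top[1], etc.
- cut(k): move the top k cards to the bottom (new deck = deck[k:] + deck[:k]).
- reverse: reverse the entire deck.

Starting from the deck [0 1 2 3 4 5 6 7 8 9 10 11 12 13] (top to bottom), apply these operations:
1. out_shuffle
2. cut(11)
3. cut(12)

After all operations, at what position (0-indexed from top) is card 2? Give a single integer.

After op 1 (out_shuffle): [0 7 1 8 2 9 3 10 4 11 5 12 6 13]
After op 2 (cut(11)): [12 6 13 0 7 1 8 2 9 3 10 4 11 5]
After op 3 (cut(12)): [11 5 12 6 13 0 7 1 8 2 9 3 10 4]
Card 2 is at position 9.

Answer: 9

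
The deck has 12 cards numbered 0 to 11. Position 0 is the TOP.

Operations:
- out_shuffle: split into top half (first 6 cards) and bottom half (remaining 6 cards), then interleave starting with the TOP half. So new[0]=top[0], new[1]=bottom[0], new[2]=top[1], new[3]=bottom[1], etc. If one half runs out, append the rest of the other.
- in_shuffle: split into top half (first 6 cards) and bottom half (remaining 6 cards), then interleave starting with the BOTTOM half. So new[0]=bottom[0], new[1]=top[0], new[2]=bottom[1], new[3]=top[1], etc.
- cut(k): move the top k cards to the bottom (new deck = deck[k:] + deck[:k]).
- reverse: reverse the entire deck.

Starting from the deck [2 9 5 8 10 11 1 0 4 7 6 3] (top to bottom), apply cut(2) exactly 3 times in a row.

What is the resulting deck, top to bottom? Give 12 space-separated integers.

After op 1 (cut(2)): [5 8 10 11 1 0 4 7 6 3 2 9]
After op 2 (cut(2)): [10 11 1 0 4 7 6 3 2 9 5 8]
After op 3 (cut(2)): [1 0 4 7 6 3 2 9 5 8 10 11]

Answer: 1 0 4 7 6 3 2 9 5 8 10 11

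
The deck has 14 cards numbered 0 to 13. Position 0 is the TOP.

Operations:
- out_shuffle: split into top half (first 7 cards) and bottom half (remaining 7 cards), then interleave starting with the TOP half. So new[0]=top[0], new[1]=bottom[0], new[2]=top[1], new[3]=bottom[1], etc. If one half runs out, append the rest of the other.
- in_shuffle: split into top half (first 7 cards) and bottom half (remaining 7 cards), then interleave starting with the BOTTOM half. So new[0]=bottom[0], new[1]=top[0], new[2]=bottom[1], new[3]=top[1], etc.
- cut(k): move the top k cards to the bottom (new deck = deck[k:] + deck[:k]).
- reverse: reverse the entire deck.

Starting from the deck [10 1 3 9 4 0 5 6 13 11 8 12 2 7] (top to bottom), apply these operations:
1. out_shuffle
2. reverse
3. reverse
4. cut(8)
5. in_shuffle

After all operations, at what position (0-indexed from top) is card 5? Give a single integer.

Answer: 9

Derivation:
After op 1 (out_shuffle): [10 6 1 13 3 11 9 8 4 12 0 2 5 7]
After op 2 (reverse): [7 5 2 0 12 4 8 9 11 3 13 1 6 10]
After op 3 (reverse): [10 6 1 13 3 11 9 8 4 12 0 2 5 7]
After op 4 (cut(8)): [4 12 0 2 5 7 10 6 1 13 3 11 9 8]
After op 5 (in_shuffle): [6 4 1 12 13 0 3 2 11 5 9 7 8 10]
Card 5 is at position 9.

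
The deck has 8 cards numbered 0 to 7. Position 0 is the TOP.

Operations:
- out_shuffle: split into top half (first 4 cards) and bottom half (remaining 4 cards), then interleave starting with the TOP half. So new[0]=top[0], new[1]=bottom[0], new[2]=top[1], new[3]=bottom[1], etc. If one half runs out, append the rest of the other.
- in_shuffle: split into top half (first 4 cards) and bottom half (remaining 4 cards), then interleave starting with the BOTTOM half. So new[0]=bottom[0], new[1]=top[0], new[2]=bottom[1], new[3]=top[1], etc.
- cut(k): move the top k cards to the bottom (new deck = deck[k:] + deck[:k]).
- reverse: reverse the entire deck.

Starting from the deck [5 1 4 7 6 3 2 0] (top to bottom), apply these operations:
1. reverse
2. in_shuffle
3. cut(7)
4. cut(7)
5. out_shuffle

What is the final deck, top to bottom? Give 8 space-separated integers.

After op 1 (reverse): [0 2 3 6 7 4 1 5]
After op 2 (in_shuffle): [7 0 4 2 1 3 5 6]
After op 3 (cut(7)): [6 7 0 4 2 1 3 5]
After op 4 (cut(7)): [5 6 7 0 4 2 1 3]
After op 5 (out_shuffle): [5 4 6 2 7 1 0 3]

Answer: 5 4 6 2 7 1 0 3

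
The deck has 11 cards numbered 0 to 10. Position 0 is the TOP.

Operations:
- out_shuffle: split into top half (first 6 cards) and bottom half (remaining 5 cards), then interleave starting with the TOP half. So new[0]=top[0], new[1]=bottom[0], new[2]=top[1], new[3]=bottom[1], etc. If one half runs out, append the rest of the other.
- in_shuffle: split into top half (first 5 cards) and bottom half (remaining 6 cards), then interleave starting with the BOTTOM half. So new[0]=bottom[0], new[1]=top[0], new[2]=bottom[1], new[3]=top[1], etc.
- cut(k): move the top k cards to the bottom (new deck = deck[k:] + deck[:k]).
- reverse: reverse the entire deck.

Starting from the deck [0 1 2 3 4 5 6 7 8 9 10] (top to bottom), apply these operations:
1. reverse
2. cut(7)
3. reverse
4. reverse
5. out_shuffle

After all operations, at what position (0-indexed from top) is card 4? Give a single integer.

After op 1 (reverse): [10 9 8 7 6 5 4 3 2 1 0]
After op 2 (cut(7)): [3 2 1 0 10 9 8 7 6 5 4]
After op 3 (reverse): [4 5 6 7 8 9 10 0 1 2 3]
After op 4 (reverse): [3 2 1 0 10 9 8 7 6 5 4]
After op 5 (out_shuffle): [3 8 2 7 1 6 0 5 10 4 9]
Card 4 is at position 9.

Answer: 9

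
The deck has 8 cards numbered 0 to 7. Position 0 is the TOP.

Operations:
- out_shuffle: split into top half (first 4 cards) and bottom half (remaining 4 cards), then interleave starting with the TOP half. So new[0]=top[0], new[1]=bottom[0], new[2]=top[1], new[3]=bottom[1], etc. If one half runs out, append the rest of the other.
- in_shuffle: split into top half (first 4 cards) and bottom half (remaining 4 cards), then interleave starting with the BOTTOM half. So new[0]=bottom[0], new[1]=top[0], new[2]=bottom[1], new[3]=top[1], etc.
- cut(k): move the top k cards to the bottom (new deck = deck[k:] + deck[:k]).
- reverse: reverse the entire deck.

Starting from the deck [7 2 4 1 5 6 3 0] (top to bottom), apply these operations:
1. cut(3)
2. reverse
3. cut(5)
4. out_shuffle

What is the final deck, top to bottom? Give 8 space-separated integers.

Answer: 6 2 5 7 1 0 4 3

Derivation:
After op 1 (cut(3)): [1 5 6 3 0 7 2 4]
After op 2 (reverse): [4 2 7 0 3 6 5 1]
After op 3 (cut(5)): [6 5 1 4 2 7 0 3]
After op 4 (out_shuffle): [6 2 5 7 1 0 4 3]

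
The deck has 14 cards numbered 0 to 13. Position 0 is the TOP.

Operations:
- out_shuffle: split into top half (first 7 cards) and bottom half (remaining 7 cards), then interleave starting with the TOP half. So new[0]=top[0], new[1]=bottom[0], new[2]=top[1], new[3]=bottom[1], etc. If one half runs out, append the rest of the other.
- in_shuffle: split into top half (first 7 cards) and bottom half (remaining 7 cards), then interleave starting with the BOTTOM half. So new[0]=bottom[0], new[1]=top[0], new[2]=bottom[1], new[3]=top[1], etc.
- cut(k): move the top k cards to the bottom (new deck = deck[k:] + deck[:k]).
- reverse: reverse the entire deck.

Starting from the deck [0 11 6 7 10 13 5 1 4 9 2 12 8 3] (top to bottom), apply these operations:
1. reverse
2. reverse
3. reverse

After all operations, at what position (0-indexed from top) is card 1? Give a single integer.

After op 1 (reverse): [3 8 12 2 9 4 1 5 13 10 7 6 11 0]
After op 2 (reverse): [0 11 6 7 10 13 5 1 4 9 2 12 8 3]
After op 3 (reverse): [3 8 12 2 9 4 1 5 13 10 7 6 11 0]
Card 1 is at position 6.

Answer: 6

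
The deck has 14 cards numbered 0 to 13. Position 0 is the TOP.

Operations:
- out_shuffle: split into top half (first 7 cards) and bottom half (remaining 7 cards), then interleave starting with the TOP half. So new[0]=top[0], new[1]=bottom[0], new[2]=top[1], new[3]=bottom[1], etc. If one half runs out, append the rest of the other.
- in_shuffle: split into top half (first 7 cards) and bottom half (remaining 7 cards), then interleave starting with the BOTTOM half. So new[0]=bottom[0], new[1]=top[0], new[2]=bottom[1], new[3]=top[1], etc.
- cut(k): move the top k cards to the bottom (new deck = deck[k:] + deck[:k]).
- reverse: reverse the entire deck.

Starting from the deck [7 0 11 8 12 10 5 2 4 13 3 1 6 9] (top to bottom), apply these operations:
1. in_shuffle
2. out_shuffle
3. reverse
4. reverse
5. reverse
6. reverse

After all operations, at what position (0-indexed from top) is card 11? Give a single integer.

After op 1 (in_shuffle): [2 7 4 0 13 11 3 8 1 12 6 10 9 5]
After op 2 (out_shuffle): [2 8 7 1 4 12 0 6 13 10 11 9 3 5]
After op 3 (reverse): [5 3 9 11 10 13 6 0 12 4 1 7 8 2]
After op 4 (reverse): [2 8 7 1 4 12 0 6 13 10 11 9 3 5]
After op 5 (reverse): [5 3 9 11 10 13 6 0 12 4 1 7 8 2]
After op 6 (reverse): [2 8 7 1 4 12 0 6 13 10 11 9 3 5]
Card 11 is at position 10.

Answer: 10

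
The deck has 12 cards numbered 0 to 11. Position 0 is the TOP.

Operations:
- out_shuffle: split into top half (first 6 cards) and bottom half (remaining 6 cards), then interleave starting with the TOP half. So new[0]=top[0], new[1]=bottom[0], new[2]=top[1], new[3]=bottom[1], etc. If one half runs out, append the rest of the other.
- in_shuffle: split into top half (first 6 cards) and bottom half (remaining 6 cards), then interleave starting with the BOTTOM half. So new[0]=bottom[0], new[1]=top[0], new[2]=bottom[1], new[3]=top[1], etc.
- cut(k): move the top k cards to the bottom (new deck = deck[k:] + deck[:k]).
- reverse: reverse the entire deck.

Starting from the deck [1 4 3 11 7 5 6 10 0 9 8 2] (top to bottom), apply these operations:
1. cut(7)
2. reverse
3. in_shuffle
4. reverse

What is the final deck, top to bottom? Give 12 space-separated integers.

Answer: 4 10 3 0 11 9 7 8 5 2 6 1

Derivation:
After op 1 (cut(7)): [10 0 9 8 2 1 4 3 11 7 5 6]
After op 2 (reverse): [6 5 7 11 3 4 1 2 8 9 0 10]
After op 3 (in_shuffle): [1 6 2 5 8 7 9 11 0 3 10 4]
After op 4 (reverse): [4 10 3 0 11 9 7 8 5 2 6 1]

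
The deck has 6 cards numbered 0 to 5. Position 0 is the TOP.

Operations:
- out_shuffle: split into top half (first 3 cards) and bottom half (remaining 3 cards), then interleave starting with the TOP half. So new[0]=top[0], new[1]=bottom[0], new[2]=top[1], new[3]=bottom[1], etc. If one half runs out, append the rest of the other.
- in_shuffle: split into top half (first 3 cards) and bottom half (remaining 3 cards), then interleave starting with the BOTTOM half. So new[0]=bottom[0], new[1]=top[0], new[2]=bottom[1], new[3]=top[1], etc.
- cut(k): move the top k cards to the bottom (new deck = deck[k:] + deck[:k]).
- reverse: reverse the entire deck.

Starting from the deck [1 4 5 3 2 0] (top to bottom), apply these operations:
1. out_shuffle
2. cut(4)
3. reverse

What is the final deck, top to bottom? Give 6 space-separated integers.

Answer: 2 4 3 1 0 5

Derivation:
After op 1 (out_shuffle): [1 3 4 2 5 0]
After op 2 (cut(4)): [5 0 1 3 4 2]
After op 3 (reverse): [2 4 3 1 0 5]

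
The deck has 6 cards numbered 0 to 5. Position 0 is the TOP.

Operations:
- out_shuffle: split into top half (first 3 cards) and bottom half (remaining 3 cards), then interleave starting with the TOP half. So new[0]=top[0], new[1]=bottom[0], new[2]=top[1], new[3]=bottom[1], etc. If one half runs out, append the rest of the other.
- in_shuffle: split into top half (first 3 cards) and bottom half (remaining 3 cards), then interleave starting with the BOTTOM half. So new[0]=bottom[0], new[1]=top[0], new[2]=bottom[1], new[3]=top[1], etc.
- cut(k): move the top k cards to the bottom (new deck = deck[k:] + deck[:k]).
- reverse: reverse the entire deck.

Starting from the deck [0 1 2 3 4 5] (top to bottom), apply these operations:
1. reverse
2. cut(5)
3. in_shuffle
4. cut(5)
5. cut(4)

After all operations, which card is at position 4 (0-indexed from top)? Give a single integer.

Answer: 0

Derivation:
After op 1 (reverse): [5 4 3 2 1 0]
After op 2 (cut(5)): [0 5 4 3 2 1]
After op 3 (in_shuffle): [3 0 2 5 1 4]
After op 4 (cut(5)): [4 3 0 2 5 1]
After op 5 (cut(4)): [5 1 4 3 0 2]
Position 4: card 0.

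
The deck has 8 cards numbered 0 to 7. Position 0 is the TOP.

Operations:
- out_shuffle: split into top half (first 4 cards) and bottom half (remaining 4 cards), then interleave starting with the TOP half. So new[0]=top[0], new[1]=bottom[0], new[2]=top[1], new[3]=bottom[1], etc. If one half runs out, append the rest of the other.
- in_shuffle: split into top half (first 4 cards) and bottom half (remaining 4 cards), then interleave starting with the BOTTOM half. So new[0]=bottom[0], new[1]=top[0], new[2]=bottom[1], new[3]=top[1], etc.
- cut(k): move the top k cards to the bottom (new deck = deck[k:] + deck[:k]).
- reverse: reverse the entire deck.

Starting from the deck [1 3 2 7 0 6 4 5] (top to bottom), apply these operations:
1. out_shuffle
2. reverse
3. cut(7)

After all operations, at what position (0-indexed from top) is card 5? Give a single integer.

Answer: 1

Derivation:
After op 1 (out_shuffle): [1 0 3 6 2 4 7 5]
After op 2 (reverse): [5 7 4 2 6 3 0 1]
After op 3 (cut(7)): [1 5 7 4 2 6 3 0]
Card 5 is at position 1.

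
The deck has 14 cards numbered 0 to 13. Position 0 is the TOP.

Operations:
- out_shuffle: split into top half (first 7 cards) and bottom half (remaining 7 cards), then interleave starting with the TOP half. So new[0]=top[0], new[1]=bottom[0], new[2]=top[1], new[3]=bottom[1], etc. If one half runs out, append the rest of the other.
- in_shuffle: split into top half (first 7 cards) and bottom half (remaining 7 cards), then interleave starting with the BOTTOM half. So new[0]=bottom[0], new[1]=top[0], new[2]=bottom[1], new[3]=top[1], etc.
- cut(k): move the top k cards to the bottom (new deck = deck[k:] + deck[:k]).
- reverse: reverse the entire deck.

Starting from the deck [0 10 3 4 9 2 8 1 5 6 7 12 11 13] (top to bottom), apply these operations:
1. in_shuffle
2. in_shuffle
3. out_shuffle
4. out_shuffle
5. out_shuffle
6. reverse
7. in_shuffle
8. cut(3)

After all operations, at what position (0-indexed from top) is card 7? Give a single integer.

After op 1 (in_shuffle): [1 0 5 10 6 3 7 4 12 9 11 2 13 8]
After op 2 (in_shuffle): [4 1 12 0 9 5 11 10 2 6 13 3 8 7]
After op 3 (out_shuffle): [4 10 1 2 12 6 0 13 9 3 5 8 11 7]
After op 4 (out_shuffle): [4 13 10 9 1 3 2 5 12 8 6 11 0 7]
After op 5 (out_shuffle): [4 5 13 12 10 8 9 6 1 11 3 0 2 7]
After op 6 (reverse): [7 2 0 3 11 1 6 9 8 10 12 13 5 4]
After op 7 (in_shuffle): [9 7 8 2 10 0 12 3 13 11 5 1 4 6]
After op 8 (cut(3)): [2 10 0 12 3 13 11 5 1 4 6 9 7 8]
Card 7 is at position 12.

Answer: 12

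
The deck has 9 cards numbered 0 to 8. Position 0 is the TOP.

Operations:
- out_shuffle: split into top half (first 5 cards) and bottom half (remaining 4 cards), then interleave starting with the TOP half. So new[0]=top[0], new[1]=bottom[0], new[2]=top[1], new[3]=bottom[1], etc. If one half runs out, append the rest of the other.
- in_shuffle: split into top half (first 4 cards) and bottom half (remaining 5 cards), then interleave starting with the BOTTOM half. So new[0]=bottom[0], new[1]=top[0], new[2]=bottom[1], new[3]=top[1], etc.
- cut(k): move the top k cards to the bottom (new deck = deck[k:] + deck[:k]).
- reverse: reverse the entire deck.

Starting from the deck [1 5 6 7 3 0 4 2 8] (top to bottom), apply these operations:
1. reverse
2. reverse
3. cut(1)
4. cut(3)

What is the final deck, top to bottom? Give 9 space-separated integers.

Answer: 3 0 4 2 8 1 5 6 7

Derivation:
After op 1 (reverse): [8 2 4 0 3 7 6 5 1]
After op 2 (reverse): [1 5 6 7 3 0 4 2 8]
After op 3 (cut(1)): [5 6 7 3 0 4 2 8 1]
After op 4 (cut(3)): [3 0 4 2 8 1 5 6 7]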